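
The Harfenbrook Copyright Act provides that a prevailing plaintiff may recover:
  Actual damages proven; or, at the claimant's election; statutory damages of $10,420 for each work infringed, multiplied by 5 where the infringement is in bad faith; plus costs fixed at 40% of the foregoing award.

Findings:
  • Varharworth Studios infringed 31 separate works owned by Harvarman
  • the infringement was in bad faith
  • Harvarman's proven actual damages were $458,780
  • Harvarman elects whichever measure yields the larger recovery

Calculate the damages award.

$2,261,140

Statutory damages: 31 × $10,420 = $323,020
Multiplied by 5: 5 × $323,020 = $1,615,100
Greater of actual damages ($458,780) or enhanced statutory damages ($1,615,100): $1,615,100
Costs: 40% of $1,615,100 = $646,040
Award plus costs: $1,615,100 + $646,040 = $2,261,140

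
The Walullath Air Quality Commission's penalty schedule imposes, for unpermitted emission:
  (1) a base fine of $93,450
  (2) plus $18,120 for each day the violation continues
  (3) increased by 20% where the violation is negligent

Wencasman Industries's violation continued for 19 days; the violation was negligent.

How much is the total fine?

$525,276

Per-day component: 19 × $18,120 = $344,280
Base plus per-day: $93,450 + $344,280 = $437,730
Enhancement: 20% of $437,730 = $87,546
Enhanced fine: $437,730 + $87,546 = $525,276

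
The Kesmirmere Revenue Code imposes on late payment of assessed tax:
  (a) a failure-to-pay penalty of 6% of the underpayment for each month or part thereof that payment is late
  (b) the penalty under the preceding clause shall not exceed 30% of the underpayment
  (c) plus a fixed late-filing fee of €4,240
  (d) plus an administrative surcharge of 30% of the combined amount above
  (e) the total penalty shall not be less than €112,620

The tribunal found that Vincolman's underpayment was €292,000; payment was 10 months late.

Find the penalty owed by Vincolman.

Accrued rate: 6% × 10 = 60%, capped at 30% → 30%
Failure-to-pay penalty: 30% of €292,000 = €87,600
Penalty before surcharge: €87,600 + €4,240 = €91,840
Administrative surcharge: 30% of €91,840 = €27,552
Total penalty: €91,840 + €27,552 = €119,392
Minimum €112,620: €119,392 meets the minimum, no increase.

€119,392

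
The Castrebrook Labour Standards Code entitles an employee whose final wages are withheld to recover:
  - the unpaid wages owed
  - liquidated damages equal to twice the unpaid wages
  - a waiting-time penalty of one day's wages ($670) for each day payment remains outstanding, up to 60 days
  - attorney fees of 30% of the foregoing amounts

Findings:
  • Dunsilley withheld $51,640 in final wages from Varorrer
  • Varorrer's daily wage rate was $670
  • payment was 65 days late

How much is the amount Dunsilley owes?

Doubled: 2 × $51,640 = $103,280
Penalty days: min(65, 60) = 60
Waiting-time penalty: 60 × $670 = $40,200
Subtotal: $51,640 + $103,280 + $40,200 = $195,120
Attorney fees: 30% of $195,120 = $58,536
Total award: $195,120 + $58,536 = $253,656

$253,656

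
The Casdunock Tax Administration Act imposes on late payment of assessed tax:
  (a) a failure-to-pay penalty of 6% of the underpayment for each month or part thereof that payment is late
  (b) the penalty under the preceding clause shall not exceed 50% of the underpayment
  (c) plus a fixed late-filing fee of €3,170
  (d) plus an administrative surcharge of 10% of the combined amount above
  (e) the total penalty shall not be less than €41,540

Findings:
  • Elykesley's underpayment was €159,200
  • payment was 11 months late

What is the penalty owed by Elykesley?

Penalty: €91,047

Accrued rate: 6% × 11 = 66%, capped at 50% → 50%
Failure-to-pay penalty: 50% of €159,200 = €79,600
Penalty before surcharge: €79,600 + €3,170 = €82,770
Administrative surcharge: 10% of €82,770 = €8,277
Total penalty: €82,770 + €8,277 = €91,047
Minimum €41,540: €91,047 meets the minimum, no increase.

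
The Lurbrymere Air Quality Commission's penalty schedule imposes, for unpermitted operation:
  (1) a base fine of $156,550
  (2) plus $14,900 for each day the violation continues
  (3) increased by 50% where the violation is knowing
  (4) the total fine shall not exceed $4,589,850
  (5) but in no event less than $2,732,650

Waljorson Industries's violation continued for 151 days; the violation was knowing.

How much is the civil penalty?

Per-day component: 151 × $14,900 = $2,249,900
Base plus per-day: $156,550 + $2,249,900 = $2,406,450
Enhancement: 50% of $2,406,450 = $1,203,225
Enhanced fine: $2,406,450 + $1,203,225 = $3,609,675
Cap at $4,589,850: $3,609,675 is within the cap, no reduction.
Minimum $2,732,650: $3,609,675 meets the minimum, no increase.

$3,609,675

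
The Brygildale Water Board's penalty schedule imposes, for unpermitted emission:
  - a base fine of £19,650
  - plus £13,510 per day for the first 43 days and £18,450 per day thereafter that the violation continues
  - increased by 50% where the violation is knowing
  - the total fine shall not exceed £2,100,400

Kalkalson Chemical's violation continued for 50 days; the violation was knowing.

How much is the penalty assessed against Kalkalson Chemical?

First 43 days: 43 × £13,510 = £580,930
Remaining days: (50 − 43) × £18,450 = £129,150
Per-day component: £580,930 + £129,150 = £710,080
Base plus per-day: £19,650 + £710,080 = £729,730
Enhancement: 50% of £729,730 = £364,865
Enhanced fine: £729,730 + £364,865 = £1,094,595
Cap at £2,100,400: £1,094,595 is within the cap, no reduction.

£1,094,595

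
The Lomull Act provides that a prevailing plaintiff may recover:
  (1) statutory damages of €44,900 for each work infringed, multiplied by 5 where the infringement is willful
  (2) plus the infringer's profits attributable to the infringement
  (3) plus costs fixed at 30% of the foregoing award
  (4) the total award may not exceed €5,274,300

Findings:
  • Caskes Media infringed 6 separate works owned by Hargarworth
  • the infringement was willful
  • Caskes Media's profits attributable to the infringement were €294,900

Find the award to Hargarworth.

Statutory damages: 6 × €44,900 = €269,400
Multiplied by 5: 5 × €269,400 = €1,347,000
Combined award: €1,347,000 + €294,900 = €1,641,900
Costs: 30% of €1,641,900 = €492,570
Award plus costs: €1,641,900 + €492,570 = €2,134,470
Cap at €5,274,300: €2,134,470 is within the cap, no reduction.

€2,134,470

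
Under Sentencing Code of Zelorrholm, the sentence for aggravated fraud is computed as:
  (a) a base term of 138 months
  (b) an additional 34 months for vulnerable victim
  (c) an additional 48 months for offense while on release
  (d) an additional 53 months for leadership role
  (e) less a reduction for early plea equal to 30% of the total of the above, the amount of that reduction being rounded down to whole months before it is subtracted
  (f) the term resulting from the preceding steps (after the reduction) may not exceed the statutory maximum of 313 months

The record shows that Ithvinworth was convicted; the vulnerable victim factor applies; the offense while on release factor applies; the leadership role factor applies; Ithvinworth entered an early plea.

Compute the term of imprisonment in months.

192 months

Vulnerable victim enhancement: +34 months
Offense while on release enhancement: +48 months
Leadership role enhancement: +53 months
Adjusted term: 138 months + 34 months + 48 months + 53 months = 273 months
Early plea reduction: 30% of 273 months = 81 months (rounded down)
After reduction: 273 − 81 = 192 months
Cap at 313 months: 192 months is within the cap, no reduction.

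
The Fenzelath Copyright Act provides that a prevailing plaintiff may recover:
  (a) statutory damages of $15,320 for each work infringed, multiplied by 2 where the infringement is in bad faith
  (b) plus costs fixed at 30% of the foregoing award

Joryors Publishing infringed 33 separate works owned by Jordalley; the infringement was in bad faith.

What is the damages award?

$1,314,456

Statutory damages: 33 × $15,320 = $505,560
Doubled: 2 × $505,560 = $1,011,120
Costs: 30% of $1,011,120 = $303,336
Award plus costs: $1,011,120 + $303,336 = $1,314,456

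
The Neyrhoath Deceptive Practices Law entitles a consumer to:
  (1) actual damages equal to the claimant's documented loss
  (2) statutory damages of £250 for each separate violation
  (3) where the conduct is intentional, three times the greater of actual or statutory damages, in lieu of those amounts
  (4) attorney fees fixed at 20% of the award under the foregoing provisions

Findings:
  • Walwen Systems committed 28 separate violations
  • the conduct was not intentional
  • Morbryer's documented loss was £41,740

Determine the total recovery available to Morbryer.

Statutory damages: 28 × £250 = £7,000
Conduct not intentional: the in-lieu enhancement does not apply.
Actual plus statutory damages: £41,740 + £7,000 = £48,740
Attorney fees: 20% of £48,740 = £9,748
Total recovery: £48,740 + £9,748 = £58,488

£58,488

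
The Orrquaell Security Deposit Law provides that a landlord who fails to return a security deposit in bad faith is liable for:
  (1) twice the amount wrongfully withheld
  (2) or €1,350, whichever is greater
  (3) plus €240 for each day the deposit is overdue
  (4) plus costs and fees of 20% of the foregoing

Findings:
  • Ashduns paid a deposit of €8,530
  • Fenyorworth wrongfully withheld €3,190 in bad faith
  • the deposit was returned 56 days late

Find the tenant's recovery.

€23,784

Doubled: 2 × €3,190 = €6,380
Minimum €1,350: €6,380 meets the minimum, no increase.
Late-return penalty: 56 × €240 = €13,440
Damages plus late penalty: €6,380 + €13,440 = €19,820
Costs and fees: 20% of €19,820 = €3,964
Total recovery: €19,820 + €3,964 = €23,784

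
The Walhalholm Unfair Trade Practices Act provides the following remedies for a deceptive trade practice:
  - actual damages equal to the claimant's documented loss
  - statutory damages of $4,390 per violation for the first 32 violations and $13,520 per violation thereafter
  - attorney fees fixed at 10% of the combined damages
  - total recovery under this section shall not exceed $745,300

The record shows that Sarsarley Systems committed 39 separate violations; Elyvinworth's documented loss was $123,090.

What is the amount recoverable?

First 32 violations: 32 × $4,390 = $140,480
Remaining violations: (39 − 32) × $13,520 = $94,640
Statutory damages: $140,480 + $94,640 = $235,120
Combined damages: $123,090 + $235,120 = $358,210
Attorney fees: 10% of $358,210 = $35,821
Total before cap: $358,210 + $35,821 = $394,031
Cap at $745,300: $394,031 is within the cap, no reduction.

$394,031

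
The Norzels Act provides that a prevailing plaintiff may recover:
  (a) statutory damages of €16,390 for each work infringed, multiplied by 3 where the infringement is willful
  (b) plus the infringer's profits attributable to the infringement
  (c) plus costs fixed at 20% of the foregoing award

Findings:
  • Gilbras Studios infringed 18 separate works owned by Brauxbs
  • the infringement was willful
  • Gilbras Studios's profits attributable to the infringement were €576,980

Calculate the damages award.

€1,754,448

Statutory damages: 18 × €16,390 = €295,020
Trebled: 3 × €295,020 = €885,060
Combined award: €885,060 + €576,980 = €1,462,040
Costs: 20% of €1,462,040 = €292,408
Award plus costs: €1,462,040 + €292,408 = €1,754,448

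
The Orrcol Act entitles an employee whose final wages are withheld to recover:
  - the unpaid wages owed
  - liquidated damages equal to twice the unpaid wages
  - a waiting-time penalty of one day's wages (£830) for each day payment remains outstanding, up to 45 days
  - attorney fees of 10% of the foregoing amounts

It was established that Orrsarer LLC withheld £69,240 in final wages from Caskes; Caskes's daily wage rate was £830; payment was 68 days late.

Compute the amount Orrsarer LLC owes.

Doubled: 2 × £69,240 = £138,480
Penalty days: min(68, 45) = 45
Waiting-time penalty: 45 × £830 = £37,350
Subtotal: £69,240 + £138,480 + £37,350 = £245,070
Attorney fees: 10% of £245,070 = £24,507
Total award: £245,070 + £24,507 = £269,577

£269,577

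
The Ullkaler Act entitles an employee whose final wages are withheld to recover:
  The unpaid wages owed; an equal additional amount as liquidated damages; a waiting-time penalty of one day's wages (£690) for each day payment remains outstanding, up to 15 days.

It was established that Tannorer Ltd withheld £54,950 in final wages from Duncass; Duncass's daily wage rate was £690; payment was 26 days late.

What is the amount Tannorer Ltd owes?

Liquidated damages (equal amount): £54,950
Penalty days: min(26, 15) = 15
Waiting-time penalty: 15 × £690 = £10,350
Total award: £54,950 + £54,950 + £10,350 = £120,250

£120,250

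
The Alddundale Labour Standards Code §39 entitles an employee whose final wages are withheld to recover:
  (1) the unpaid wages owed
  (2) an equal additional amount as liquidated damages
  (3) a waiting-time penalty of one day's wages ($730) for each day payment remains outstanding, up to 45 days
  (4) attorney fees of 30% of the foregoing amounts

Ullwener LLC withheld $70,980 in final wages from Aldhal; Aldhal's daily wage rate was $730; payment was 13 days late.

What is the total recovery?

Total award: $196,885

Liquidated damages (equal amount): $70,980
Penalty days: min(13, 45) = 13
Waiting-time penalty: 13 × $730 = $9,490
Subtotal: $70,980 + $70,980 + $9,490 = $151,450
Attorney fees: 30% of $151,450 = $45,435
Total award: $151,450 + $45,435 = $196,885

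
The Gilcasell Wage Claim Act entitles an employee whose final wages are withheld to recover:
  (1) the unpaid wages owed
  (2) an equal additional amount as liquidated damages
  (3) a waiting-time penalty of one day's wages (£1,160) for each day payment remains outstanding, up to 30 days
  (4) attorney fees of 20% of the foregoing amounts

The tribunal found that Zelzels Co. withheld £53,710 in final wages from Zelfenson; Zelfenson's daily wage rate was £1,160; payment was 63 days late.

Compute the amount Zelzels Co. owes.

£170,664

Liquidated damages (equal amount): £53,710
Penalty days: min(63, 30) = 30
Waiting-time penalty: 30 × £1,160 = £34,800
Subtotal: £53,710 + £53,710 + £34,800 = £142,220
Attorney fees: 20% of £142,220 = £28,444
Total award: £142,220 + £28,444 = £170,664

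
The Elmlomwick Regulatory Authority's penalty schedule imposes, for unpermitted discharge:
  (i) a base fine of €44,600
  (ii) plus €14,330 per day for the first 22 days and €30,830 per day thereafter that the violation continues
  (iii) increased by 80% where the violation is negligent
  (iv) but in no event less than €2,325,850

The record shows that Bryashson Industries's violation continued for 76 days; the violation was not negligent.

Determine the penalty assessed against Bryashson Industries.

€2,325,850

First 22 days: 22 × €14,330 = €315,260
Remaining days: (76 − 22) × €30,830 = €1,664,820
Per-day component: €315,260 + €1,664,820 = €1,980,080
Base plus per-day: €44,600 + €1,980,080 = €2,024,680
The violation was not negligent: no 80% increase.
Minimum €2,325,850: €2,024,680 is below the minimum → €2,325,850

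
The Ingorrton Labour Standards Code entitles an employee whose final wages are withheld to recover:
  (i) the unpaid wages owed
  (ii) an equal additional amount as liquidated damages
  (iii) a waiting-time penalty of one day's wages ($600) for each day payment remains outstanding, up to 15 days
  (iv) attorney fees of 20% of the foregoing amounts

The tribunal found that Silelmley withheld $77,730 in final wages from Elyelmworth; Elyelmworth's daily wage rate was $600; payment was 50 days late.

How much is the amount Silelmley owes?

Liquidated damages (equal amount): $77,730
Penalty days: min(50, 15) = 15
Waiting-time penalty: 15 × $600 = $9,000
Subtotal: $77,730 + $77,730 + $9,000 = $164,460
Attorney fees: 20% of $164,460 = $32,892
Total award: $164,460 + $32,892 = $197,352

$197,352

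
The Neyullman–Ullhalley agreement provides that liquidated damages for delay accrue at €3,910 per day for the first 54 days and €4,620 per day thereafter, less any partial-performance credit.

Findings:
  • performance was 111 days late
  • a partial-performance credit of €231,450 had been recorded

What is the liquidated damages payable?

First 54 days: 54 × €3,910 = €211,140
Remaining days: (111 − 54) × €4,620 = €263,340
Accrued per-day damages: €211,140 + €263,340 = €474,480
Less partial-performance credit: €474,480 − €231,450 = €243,030

€243,030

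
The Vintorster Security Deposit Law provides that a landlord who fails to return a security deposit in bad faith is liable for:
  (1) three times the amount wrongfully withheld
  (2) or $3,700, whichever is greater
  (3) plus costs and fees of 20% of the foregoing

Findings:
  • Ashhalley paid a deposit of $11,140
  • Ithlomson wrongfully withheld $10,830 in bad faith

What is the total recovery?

Trebled: 3 × $10,830 = $32,490
Minimum $3,700: $32,490 meets the minimum, no increase.
Costs and fees: 20% of $32,490 = $6,498
Total recovery: $32,490 + $6,498 = $38,988

Recovery: $38,988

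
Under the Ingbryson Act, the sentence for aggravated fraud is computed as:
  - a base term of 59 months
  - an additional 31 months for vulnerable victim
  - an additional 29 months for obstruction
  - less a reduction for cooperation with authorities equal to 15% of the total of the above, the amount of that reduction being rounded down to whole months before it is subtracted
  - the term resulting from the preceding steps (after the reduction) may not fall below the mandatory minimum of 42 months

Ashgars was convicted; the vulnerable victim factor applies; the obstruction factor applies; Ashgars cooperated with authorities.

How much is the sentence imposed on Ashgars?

102 months

Vulnerable victim enhancement: +31 months
Obstruction enhancement: +29 months
Adjusted term: 59 months + 31 months + 29 months = 119 months
Cooperation with authorities reduction: 15% of 119 months = 17 months (rounded down)
After reduction: 119 − 17 = 102 months
Minimum 42 months: 102 months meets the minimum, no increase.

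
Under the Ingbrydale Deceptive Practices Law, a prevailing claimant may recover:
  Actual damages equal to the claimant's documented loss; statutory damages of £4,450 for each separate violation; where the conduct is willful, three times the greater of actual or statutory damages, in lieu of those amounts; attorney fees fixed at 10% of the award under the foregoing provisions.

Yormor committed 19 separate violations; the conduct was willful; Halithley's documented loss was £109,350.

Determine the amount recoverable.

£360,855

Statutory damages: 19 × £4,450 = £84,550
Greater of actual damages (£109,350) or statutory damages (£84,550): £109,350
Trebled: 3 × £109,350 = £328,050
Attorney fees: 10% of £328,050 = £32,805
Total recovery: £328,050 + £32,805 = £360,855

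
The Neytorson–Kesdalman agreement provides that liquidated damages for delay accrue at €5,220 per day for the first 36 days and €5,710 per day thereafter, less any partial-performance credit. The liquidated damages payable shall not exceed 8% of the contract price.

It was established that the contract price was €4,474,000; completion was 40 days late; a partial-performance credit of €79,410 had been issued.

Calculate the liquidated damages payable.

First 36 days: 36 × €5,220 = €187,920
Remaining days: (40 − 36) × €5,710 = €22,840
Accrued per-day damages: €187,920 + €22,840 = €210,760
Less partial-performance credit: €210,760 − €79,410 = €131,350
Cap: 8% of €4,474,000 = €357,920
Cap at €357,920: €131,350 is within the cap, no reduction.

€131,350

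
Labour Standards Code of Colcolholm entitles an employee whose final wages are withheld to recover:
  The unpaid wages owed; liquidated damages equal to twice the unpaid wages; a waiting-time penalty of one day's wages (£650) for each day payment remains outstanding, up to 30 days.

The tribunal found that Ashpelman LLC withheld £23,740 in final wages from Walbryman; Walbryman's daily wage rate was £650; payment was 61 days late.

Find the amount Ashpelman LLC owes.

Doubled: 2 × £23,740 = £47,480
Penalty days: min(61, 30) = 30
Waiting-time penalty: 30 × £650 = £19,500
Total award: £23,740 + £47,480 + £19,500 = £90,720

£90,720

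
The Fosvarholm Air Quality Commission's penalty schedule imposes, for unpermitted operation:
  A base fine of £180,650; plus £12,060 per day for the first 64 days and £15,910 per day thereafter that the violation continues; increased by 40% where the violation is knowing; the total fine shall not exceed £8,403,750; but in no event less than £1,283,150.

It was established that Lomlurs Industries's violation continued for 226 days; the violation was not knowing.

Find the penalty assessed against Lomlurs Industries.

First 64 days: 64 × £12,060 = £771,840
Remaining days: (226 − 64) × £15,910 = £2,577,420
Per-day component: £771,840 + £2,577,420 = £3,349,260
Base plus per-day: £180,650 + £3,349,260 = £3,529,910
The violation was not knowing: no 40% increase.
Cap at £8,403,750: £3,529,910 is within the cap, no reduction.
Minimum £1,283,150: £3,529,910 meets the minimum, no increase.

£3,529,910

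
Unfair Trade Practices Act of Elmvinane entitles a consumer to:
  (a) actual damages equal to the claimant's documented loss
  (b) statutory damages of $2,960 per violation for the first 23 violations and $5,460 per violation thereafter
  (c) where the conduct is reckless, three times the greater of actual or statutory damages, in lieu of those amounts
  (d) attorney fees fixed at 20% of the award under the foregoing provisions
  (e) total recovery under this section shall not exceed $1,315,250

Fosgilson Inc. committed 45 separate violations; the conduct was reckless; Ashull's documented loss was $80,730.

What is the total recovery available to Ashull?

$677,520

First 23 violations: 23 × $2,960 = $68,080
Remaining violations: (45 − 23) × $5,460 = $120,120
Statutory damages: $68,080 + $120,120 = $188,200
Greater of actual damages ($80,730) or statutory damages ($188,200): $188,200
Trebled: 3 × $188,200 = $564,600
Attorney fees: 20% of $564,600 = $112,920
Total before cap: $564,600 + $112,920 = $677,520
Cap at $1,315,250: $677,520 is within the cap, no reduction.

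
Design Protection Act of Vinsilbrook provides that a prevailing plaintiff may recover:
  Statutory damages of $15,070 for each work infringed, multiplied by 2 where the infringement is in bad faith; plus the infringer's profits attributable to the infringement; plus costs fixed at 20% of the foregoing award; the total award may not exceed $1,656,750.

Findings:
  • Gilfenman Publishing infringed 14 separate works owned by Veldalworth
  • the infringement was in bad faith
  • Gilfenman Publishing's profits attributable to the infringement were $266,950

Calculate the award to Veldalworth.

$826,692

Statutory damages: 14 × $15,070 = $210,980
Doubled: 2 × $210,980 = $421,960
Combined award: $421,960 + $266,950 = $688,910
Costs: 20% of $688,910 = $137,782
Award plus costs: $688,910 + $137,782 = $826,692
Cap at $1,656,750: $826,692 is within the cap, no reduction.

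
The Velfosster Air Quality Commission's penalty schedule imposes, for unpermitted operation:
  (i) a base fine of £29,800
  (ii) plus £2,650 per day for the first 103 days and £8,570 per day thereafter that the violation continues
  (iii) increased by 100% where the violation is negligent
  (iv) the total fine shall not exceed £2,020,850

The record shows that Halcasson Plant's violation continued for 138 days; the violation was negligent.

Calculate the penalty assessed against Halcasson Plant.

First 103 days: 103 × £2,650 = £272,950
Remaining days: (138 − 103) × £8,570 = £299,950
Per-day component: £272,950 + £299,950 = £572,900
Base plus per-day: £29,800 + £572,900 = £602,700
Enhancement: 100% of £602,700 = £602,700
Enhanced fine: £602,700 + £602,700 = £1,205,400
Cap at £2,020,850: £1,205,400 is within the cap, no reduction.

£1,205,400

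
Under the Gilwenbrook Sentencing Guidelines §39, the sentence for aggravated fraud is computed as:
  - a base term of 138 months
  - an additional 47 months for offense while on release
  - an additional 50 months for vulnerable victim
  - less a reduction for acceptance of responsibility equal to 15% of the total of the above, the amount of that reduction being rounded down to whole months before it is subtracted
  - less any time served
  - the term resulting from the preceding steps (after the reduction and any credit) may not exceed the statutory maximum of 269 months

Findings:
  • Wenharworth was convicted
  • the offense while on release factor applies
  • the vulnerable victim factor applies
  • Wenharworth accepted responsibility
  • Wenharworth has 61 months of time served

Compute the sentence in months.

Offense while on release enhancement: +47 months
Vulnerable victim enhancement: +50 months
Adjusted term: 138 months + 47 months + 50 months = 235 months
Acceptance of responsibility reduction: 15% of 235 months = 35 months (rounded down)
After reduction: 235 − 35 = 200 months
Less time served: 200 months − 61 months = 139 months
Cap at 269 months: 139 months is within the cap, no reduction.

Sentence: 139 months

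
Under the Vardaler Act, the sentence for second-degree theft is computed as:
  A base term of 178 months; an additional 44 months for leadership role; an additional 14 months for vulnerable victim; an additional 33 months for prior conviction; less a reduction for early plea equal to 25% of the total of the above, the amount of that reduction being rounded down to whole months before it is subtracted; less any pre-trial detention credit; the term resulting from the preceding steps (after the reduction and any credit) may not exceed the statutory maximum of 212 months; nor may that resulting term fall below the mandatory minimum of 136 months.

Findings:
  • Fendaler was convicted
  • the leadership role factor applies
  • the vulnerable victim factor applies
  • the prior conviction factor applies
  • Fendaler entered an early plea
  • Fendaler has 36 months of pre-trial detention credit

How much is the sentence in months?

Leadership role enhancement: +44 months
Vulnerable victim enhancement: +14 months
Prior conviction enhancement: +33 months
Adjusted term: 178 months + 44 months + 14 months + 33 months = 269 months
Early plea reduction: 25% of 269 months = 67 months (rounded down)
After reduction: 269 − 67 = 202 months
Less pre-trial detention credit: 202 months − 36 months = 166 months
Cap at 212 months: 166 months is within the cap, no reduction.
Minimum 136 months: 166 months meets the minimum, no increase.

166 months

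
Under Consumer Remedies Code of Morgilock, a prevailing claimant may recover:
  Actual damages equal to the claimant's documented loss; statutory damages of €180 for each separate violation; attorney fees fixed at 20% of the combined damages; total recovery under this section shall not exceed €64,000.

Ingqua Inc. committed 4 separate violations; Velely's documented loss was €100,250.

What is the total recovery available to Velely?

Statutory damages: 4 × €180 = €720
Combined damages: €100,250 + €720 = €100,970
Attorney fees: 20% of €100,970 = €20,194
Total before cap: €100,970 + €20,194 = €121,164
Cap at €64,000: €121,164 exceeds the cap → €64,000

€64,000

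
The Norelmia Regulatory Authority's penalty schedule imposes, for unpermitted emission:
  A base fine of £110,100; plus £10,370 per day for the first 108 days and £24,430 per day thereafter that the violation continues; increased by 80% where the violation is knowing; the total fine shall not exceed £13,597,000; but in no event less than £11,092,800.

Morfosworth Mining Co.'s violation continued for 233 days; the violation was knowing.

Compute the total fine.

First 108 days: 108 × £10,370 = £1,119,960
Remaining days: (233 − 108) × £24,430 = £3,053,750
Per-day component: £1,119,960 + £3,053,750 = £4,173,710
Base plus per-day: £110,100 + £4,173,710 = £4,283,810
Enhancement: 80% of £4,283,810 = £3,427,048
Enhanced fine: £4,283,810 + £3,427,048 = £7,710,858
Cap at £13,597,000: £7,710,858 is within the cap, no reduction.
Minimum £11,092,800: £7,710,858 is below the minimum → £11,092,800

£11,092,800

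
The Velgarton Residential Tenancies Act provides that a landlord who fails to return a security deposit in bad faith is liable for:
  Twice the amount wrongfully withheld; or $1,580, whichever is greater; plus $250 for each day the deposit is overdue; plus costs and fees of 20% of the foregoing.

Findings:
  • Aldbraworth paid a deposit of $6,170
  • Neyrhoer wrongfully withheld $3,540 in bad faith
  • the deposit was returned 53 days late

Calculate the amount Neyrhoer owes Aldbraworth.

Doubled: 2 × $3,540 = $7,080
Minimum $1,580: $7,080 meets the minimum, no increase.
Late-return penalty: 53 × $250 = $13,250
Damages plus late penalty: $7,080 + $13,250 = $20,330
Costs and fees: 20% of $20,330 = $4,066
Total recovery: $20,330 + $4,066 = $24,396

$24,396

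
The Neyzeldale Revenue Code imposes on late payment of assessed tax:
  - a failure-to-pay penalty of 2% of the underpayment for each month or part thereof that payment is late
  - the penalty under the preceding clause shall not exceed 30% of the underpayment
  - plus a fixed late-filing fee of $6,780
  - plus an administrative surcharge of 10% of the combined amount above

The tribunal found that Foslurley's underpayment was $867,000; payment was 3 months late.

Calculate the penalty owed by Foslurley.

$64,680

Accrued rate: 2% × 3 = 6%, capped at 30% → 6%
Failure-to-pay penalty: 6% of $867,000 = $52,020
Penalty before surcharge: $52,020 + $6,780 = $58,800
Administrative surcharge: 10% of $58,800 = $5,880
Total penalty: $58,800 + $5,880 = $64,680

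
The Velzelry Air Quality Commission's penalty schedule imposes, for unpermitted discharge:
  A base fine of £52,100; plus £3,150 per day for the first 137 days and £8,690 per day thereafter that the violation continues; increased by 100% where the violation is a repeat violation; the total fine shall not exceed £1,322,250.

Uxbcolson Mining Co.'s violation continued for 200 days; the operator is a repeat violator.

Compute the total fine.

First 137 days: 137 × £3,150 = £431,550
Remaining days: (200 − 137) × £8,690 = £547,470
Per-day component: £431,550 + £547,470 = £979,020
Base plus per-day: £52,100 + £979,020 = £1,031,120
Enhancement: 100% of £1,031,120 = £1,031,120
Enhanced fine: £1,031,120 + £1,031,120 = £2,062,240
Cap at £1,322,250: £2,062,240 exceeds the cap → £1,322,250

£1,322,250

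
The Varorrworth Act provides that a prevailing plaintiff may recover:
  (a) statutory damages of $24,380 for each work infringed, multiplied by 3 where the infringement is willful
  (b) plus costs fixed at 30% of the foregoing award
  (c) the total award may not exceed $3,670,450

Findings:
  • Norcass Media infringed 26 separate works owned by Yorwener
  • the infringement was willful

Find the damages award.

Statutory damages: 26 × $24,380 = $633,880
Trebled: 3 × $633,880 = $1,901,640
Costs: 30% of $1,901,640 = $570,492
Award plus costs: $1,901,640 + $570,492 = $2,472,132
Cap at $3,670,450: $2,472,132 is within the cap, no reduction.

$2,472,132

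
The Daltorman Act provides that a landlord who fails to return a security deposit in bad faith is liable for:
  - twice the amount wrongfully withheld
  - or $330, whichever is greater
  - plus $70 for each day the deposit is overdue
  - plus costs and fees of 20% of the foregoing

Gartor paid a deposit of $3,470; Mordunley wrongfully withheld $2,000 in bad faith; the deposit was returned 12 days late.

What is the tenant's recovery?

Doubled: 2 × $2,000 = $4,000
Minimum $330: $4,000 meets the minimum, no increase.
Late-return penalty: 12 × $70 = $840
Damages plus late penalty: $4,000 + $840 = $4,840
Costs and fees: 20% of $4,840 = $968
Total recovery: $4,840 + $968 = $5,808

Recovery: $5,808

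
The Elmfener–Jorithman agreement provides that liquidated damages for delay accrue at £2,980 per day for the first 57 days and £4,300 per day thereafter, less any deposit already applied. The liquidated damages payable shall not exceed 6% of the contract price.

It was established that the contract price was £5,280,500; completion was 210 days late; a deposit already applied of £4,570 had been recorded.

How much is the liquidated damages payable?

£316,830

First 57 days: 57 × £2,980 = £169,860
Remaining days: (210 − 57) × £4,300 = £657,900
Accrued per-day damages: £169,860 + £657,900 = £827,760
Less deposit already applied: £827,760 − £4,570 = £823,190
Cap: 6% of £5,280,500 = £316,830
Cap at £316,830: £823,190 exceeds the cap → £316,830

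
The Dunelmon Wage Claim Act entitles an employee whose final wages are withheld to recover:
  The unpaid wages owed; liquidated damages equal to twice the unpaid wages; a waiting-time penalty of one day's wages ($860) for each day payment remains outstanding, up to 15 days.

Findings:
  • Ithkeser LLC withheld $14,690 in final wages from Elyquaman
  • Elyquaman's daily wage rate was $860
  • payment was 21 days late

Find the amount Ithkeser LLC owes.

$56,970

Doubled: 2 × $14,690 = $29,380
Penalty days: min(21, 15) = 15
Waiting-time penalty: 15 × $860 = $12,900
Total award: $14,690 + $29,380 + $12,900 = $56,970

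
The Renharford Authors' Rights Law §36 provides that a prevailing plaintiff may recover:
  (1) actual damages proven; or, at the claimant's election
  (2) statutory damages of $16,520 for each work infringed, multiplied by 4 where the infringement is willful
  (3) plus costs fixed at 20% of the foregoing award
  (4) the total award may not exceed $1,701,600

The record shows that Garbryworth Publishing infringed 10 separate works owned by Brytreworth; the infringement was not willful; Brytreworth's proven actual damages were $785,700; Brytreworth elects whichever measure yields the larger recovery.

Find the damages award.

Statutory damages: 10 × $16,520 = $165,200
Infringement not willful: no ×4 enhancement.
Greater of actual damages ($785,700) or statutory damages ($165,200): $785,700
Costs: 20% of $785,700 = $157,140
Award plus costs: $785,700 + $157,140 = $942,840
Cap at $1,701,600: $942,840 is within the cap, no reduction.

$942,840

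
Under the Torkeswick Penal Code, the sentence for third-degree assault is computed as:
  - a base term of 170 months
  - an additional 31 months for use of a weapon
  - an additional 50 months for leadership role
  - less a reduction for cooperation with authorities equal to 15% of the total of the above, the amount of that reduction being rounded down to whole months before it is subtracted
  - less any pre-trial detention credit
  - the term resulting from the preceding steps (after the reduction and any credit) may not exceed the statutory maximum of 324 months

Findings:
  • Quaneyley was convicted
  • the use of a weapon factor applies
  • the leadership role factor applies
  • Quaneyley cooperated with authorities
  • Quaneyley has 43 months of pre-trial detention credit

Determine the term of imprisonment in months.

Use of a weapon enhancement: +31 months
Leadership role enhancement: +50 months
Adjusted term: 170 months + 31 months + 50 months = 251 months
Cooperation with authorities reduction: 15% of 251 months = 37 months (rounded down)
After reduction: 251 − 37 = 214 months
Less pre-trial detention credit: 214 months − 43 months = 171 months
Cap at 324 months: 171 months is within the cap, no reduction.

Sentence: 171 months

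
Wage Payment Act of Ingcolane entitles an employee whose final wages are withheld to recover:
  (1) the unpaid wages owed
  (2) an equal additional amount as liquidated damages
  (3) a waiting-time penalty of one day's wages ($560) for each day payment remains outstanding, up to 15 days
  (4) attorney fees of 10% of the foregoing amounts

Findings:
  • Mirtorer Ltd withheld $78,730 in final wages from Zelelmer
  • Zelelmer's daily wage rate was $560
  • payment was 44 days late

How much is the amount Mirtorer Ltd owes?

Liquidated damages (equal amount): $78,730
Penalty days: min(44, 15) = 15
Waiting-time penalty: 15 × $560 = $8,400
Subtotal: $78,730 + $78,730 + $8,400 = $165,860
Attorney fees: 10% of $165,860 = $16,586
Total award: $165,860 + $16,586 = $182,446

$182,446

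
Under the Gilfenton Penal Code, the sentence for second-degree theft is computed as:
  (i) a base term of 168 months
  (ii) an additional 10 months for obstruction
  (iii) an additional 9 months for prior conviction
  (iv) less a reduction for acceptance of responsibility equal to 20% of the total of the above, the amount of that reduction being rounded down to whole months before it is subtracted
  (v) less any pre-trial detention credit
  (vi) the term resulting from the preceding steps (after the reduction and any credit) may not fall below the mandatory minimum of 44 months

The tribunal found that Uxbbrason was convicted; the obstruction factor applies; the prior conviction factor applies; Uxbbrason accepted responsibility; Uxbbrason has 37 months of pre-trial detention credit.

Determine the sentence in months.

Obstruction enhancement: +10 months
Prior conviction enhancement: +9 months
Adjusted term: 168 months + 10 months + 9 months = 187 months
Acceptance of responsibility reduction: 20% of 187 months = 37 months (rounded down)
After reduction: 187 − 37 = 150 months
Less pre-trial detention credit: 150 months − 37 months = 113 months
Minimum 44 months: 113 months meets the minimum, no increase.

113 months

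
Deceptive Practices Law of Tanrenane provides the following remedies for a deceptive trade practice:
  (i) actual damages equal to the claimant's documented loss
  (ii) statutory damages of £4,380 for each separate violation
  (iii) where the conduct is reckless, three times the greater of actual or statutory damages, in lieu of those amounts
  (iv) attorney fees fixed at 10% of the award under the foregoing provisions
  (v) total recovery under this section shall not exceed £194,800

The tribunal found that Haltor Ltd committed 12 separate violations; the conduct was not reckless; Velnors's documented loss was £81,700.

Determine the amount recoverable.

£147,686

Statutory damages: 12 × £4,380 = £52,560
Conduct not reckless: the in-lieu enhancement does not apply.
Actual plus statutory damages: £81,700 + £52,560 = £134,260
Attorney fees: 10% of £134,260 = £13,426
Total before cap: £134,260 + £13,426 = £147,686
Cap at £194,800: £147,686 is within the cap, no reduction.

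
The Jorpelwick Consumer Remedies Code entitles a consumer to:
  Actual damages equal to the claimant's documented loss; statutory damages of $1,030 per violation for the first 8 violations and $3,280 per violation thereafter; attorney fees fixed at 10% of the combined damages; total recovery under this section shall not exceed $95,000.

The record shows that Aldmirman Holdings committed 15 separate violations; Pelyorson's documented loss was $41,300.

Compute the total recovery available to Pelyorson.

$79,750

First 8 violations: 8 × $1,030 = $8,240
Remaining violations: (15 − 8) × $3,280 = $22,960
Statutory damages: $8,240 + $22,960 = $31,200
Combined damages: $41,300 + $31,200 = $72,500
Attorney fees: 10% of $72,500 = $7,250
Total before cap: $72,500 + $7,250 = $79,750
Cap at $95,000: $79,750 is within the cap, no reduction.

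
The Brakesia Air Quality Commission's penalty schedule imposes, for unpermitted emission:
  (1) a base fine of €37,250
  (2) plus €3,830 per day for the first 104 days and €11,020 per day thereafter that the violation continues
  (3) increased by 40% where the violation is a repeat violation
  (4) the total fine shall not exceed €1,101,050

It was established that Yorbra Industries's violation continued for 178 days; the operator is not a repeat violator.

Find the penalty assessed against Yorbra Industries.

First 104 days: 104 × €3,830 = €398,320
Remaining days: (178 − 104) × €11,020 = €815,480
Per-day component: €398,320 + €815,480 = €1,213,800
Base plus per-day: €37,250 + €1,213,800 = €1,251,050
The operator is not a repeat violator: no 40% increase.
Cap at €1,101,050: €1,251,050 exceeds the cap → €1,101,050

€1,101,050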